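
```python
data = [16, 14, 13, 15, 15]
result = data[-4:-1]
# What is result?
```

data has length 5. The slice data[-4:-1] selects indices [1, 2, 3] (1->14, 2->13, 3->15), giving [14, 13, 15].

[14, 13, 15]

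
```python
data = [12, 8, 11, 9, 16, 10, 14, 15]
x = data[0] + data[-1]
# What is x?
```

data has length 8. data[0] = 12.
data has length 8. Negative index -1 maps to positive index 8 + (-1) = 7. data[7] = 15.
Sum: 12 + 15 = 27.

27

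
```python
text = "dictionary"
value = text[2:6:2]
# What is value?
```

text has length 10. The slice text[2:6:2] selects indices [2, 4] (2->'c', 4->'i'), giving 'ci'.

'ci'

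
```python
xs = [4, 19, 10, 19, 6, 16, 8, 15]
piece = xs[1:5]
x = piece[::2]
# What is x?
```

xs has length 8. The slice xs[1:5] selects indices [1, 2, 3, 4] (1->19, 2->10, 3->19, 4->6), giving [19, 10, 19, 6]. So piece = [19, 10, 19, 6]. piece has length 4. The slice piece[::2] selects indices [0, 2] (0->19, 2->19), giving [19, 19].

[19, 19]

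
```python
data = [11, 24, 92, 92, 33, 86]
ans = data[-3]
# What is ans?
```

data has length 6. Negative index -3 maps to positive index 6 + (-3) = 3. data[3] = 92.

92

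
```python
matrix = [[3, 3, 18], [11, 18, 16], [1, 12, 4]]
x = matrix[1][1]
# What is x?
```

matrix[1] = [11, 18, 16]. Taking column 1 of that row yields 18.

18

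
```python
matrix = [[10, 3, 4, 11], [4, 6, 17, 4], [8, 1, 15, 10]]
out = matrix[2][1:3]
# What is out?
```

matrix[2] = [8, 1, 15, 10]. matrix[2] has length 4. The slice matrix[2][1:3] selects indices [1, 2] (1->1, 2->15), giving [1, 15].

[1, 15]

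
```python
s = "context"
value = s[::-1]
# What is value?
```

s has length 7. The slice s[::-1] selects indices [6, 5, 4, 3, 2, 1, 0] (6->'t', 5->'x', 4->'e', 3->'t', 2->'n', 1->'o', 0->'c'), giving 'txetnoc'.

'txetnoc'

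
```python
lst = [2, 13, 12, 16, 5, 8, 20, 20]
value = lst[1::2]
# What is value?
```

lst has length 8. The slice lst[1::2] selects indices [1, 3, 5, 7] (1->13, 3->16, 5->8, 7->20), giving [13, 16, 8, 20].

[13, 16, 8, 20]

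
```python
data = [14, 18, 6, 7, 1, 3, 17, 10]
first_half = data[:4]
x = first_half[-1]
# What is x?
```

data has length 8. The slice data[:4] selects indices [0, 1, 2, 3] (0->14, 1->18, 2->6, 3->7), giving [14, 18, 6, 7]. So first_half = [14, 18, 6, 7]. Then first_half[-1] = 7.

7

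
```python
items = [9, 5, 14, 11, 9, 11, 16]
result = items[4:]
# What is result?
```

items has length 7. The slice items[4:] selects indices [4, 5, 6] (4->9, 5->11, 6->16), giving [9, 11, 16].

[9, 11, 16]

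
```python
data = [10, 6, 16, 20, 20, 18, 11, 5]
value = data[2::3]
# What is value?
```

data has length 8. The slice data[2::3] selects indices [2, 5] (2->16, 5->18), giving [16, 18].

[16, 18]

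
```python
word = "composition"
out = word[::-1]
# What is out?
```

word has length 11. The slice word[::-1] selects indices [10, 9, 8, 7, 6, 5, 4, 3, 2, 1, 0] (10->'n', 9->'o', 8->'i', 7->'t', 6->'i', 5->'s', 4->'o', 3->'p', 2->'m', 1->'o', 0->'c'), giving 'noitisopmoc'.

'noitisopmoc'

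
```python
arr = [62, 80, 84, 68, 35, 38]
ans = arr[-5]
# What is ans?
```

arr has length 6. Negative index -5 maps to positive index 6 + (-5) = 1. arr[1] = 80.

80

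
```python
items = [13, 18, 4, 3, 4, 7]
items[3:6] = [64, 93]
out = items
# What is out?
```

items starts as [13, 18, 4, 3, 4, 7] (length 6). The slice items[3:6] covers indices [3, 4, 5] with values [3, 4, 7]. Replacing that slice with [64, 93] (different length) produces [13, 18, 4, 64, 93].

[13, 18, 4, 64, 93]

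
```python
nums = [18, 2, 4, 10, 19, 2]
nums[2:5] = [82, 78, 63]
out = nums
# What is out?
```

nums starts as [18, 2, 4, 10, 19, 2] (length 6). The slice nums[2:5] covers indices [2, 3, 4] with values [4, 10, 19]. Replacing that slice with [82, 78, 63] (same length) produces [18, 2, 82, 78, 63, 2].

[18, 2, 82, 78, 63, 2]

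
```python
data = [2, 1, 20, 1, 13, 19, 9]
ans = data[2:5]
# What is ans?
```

data has length 7. The slice data[2:5] selects indices [2, 3, 4] (2->20, 3->1, 4->13), giving [20, 1, 13].

[20, 1, 13]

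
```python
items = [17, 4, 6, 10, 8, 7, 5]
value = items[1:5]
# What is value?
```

items has length 7. The slice items[1:5] selects indices [1, 2, 3, 4] (1->4, 2->6, 3->10, 4->8), giving [4, 6, 10, 8].

[4, 6, 10, 8]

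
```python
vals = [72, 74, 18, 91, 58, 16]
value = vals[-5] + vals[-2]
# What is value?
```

vals has length 6. Negative index -5 maps to positive index 6 + (-5) = 1. vals[1] = 74.
vals has length 6. Negative index -2 maps to positive index 6 + (-2) = 4. vals[4] = 58.
Sum: 74 + 58 = 132.

132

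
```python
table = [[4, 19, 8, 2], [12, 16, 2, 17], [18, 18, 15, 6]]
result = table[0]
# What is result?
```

table has 3 rows. Row 0 is [4, 19, 8, 2].

[4, 19, 8, 2]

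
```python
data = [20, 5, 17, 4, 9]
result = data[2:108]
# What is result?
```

data has length 5. The slice data[2:108] selects indices [2, 3, 4] (2->17, 3->4, 4->9), giving [17, 4, 9].

[17, 4, 9]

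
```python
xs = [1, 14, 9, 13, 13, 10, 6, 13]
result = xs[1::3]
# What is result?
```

xs has length 8. The slice xs[1::3] selects indices [1, 4, 7] (1->14, 4->13, 7->13), giving [14, 13, 13].

[14, 13, 13]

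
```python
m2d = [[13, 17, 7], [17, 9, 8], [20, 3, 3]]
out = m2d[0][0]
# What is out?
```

m2d[0] = [13, 17, 7]. Taking column 0 of that row yields 13.

13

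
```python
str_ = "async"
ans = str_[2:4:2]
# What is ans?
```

str_ has length 5. The slice str_[2:4:2] selects indices [2] (2->'y'), giving 'y'.

'y'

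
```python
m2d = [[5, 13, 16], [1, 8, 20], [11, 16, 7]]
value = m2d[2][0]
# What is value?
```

m2d[2] = [11, 16, 7]. Taking column 0 of that row yields 11.

11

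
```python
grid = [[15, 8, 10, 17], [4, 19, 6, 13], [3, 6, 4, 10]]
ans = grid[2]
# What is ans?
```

grid has 3 rows. Row 2 is [3, 6, 4, 10].

[3, 6, 4, 10]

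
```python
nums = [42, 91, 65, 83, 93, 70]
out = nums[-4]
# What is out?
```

nums has length 6. Negative index -4 maps to positive index 6 + (-4) = 2. nums[2] = 65.

65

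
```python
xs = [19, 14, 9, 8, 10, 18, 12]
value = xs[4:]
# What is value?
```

xs has length 7. The slice xs[4:] selects indices [4, 5, 6] (4->10, 5->18, 6->12), giving [10, 18, 12].

[10, 18, 12]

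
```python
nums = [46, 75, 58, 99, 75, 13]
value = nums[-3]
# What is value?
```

nums has length 6. Negative index -3 maps to positive index 6 + (-3) = 3. nums[3] = 99.

99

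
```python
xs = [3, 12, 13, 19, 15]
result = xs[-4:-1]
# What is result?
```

xs has length 5. The slice xs[-4:-1] selects indices [1, 2, 3] (1->12, 2->13, 3->19), giving [12, 13, 19].

[12, 13, 19]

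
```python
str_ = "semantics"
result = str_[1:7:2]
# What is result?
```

str_ has length 9. The slice str_[1:7:2] selects indices [1, 3, 5] (1->'e', 3->'a', 5->'t'), giving 'eat'.

'eat'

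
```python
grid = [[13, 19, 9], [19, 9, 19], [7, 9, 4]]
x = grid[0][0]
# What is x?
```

grid[0] = [13, 19, 9]. Taking column 0 of that row yields 13.

13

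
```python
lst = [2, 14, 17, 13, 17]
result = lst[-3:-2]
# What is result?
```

lst has length 5. The slice lst[-3:-2] selects indices [2] (2->17), giving [17].

[17]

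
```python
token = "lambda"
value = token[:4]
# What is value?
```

token has length 6. The slice token[:4] selects indices [0, 1, 2, 3] (0->'l', 1->'a', 2->'m', 3->'b'), giving 'lamb'.

'lamb'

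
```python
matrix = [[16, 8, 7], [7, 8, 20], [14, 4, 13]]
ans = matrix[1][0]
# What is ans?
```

matrix[1] = [7, 8, 20]. Taking column 0 of that row yields 7.

7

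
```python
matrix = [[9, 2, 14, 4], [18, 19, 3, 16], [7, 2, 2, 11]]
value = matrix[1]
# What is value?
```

matrix has 3 rows. Row 1 is [18, 19, 3, 16].

[18, 19, 3, 16]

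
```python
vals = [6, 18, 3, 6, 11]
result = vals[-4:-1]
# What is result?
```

vals has length 5. The slice vals[-4:-1] selects indices [1, 2, 3] (1->18, 2->3, 3->6), giving [18, 3, 6].

[18, 3, 6]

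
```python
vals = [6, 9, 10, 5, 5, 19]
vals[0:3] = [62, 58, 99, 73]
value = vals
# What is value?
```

vals starts as [6, 9, 10, 5, 5, 19] (length 6). The slice vals[0:3] covers indices [0, 1, 2] with values [6, 9, 10]. Replacing that slice with [62, 58, 99, 73] (different length) produces [62, 58, 99, 73, 5, 5, 19].

[62, 58, 99, 73, 5, 5, 19]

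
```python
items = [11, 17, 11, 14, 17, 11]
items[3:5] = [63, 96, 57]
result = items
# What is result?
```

items starts as [11, 17, 11, 14, 17, 11] (length 6). The slice items[3:5] covers indices [3, 4] with values [14, 17]. Replacing that slice with [63, 96, 57] (different length) produces [11, 17, 11, 63, 96, 57, 11].

[11, 17, 11, 63, 96, 57, 11]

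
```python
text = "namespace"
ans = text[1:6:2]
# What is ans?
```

text has length 9. The slice text[1:6:2] selects indices [1, 3, 5] (1->'a', 3->'e', 5->'p'), giving 'aep'.

'aep'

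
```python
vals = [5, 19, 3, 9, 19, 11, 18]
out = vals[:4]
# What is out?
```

vals has length 7. The slice vals[:4] selects indices [0, 1, 2, 3] (0->5, 1->19, 2->3, 3->9), giving [5, 19, 3, 9].

[5, 19, 3, 9]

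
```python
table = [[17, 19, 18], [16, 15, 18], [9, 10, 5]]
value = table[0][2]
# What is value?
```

table[0] = [17, 19, 18]. Taking column 2 of that row yields 18.

18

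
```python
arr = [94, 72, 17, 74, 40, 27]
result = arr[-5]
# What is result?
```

arr has length 6. Negative index -5 maps to positive index 6 + (-5) = 1. arr[1] = 72.

72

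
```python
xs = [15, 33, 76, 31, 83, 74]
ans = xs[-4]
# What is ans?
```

xs has length 6. Negative index -4 maps to positive index 6 + (-4) = 2. xs[2] = 76.

76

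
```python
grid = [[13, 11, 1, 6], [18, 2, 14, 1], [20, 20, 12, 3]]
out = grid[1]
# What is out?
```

grid has 3 rows. Row 1 is [18, 2, 14, 1].

[18, 2, 14, 1]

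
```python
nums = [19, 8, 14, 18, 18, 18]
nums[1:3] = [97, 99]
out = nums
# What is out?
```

nums starts as [19, 8, 14, 18, 18, 18] (length 6). The slice nums[1:3] covers indices [1, 2] with values [8, 14]. Replacing that slice with [97, 99] (same length) produces [19, 97, 99, 18, 18, 18].

[19, 97, 99, 18, 18, 18]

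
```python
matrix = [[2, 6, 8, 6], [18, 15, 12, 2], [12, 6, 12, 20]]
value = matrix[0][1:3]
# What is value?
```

matrix[0] = [2, 6, 8, 6]. matrix[0] has length 4. The slice matrix[0][1:3] selects indices [1, 2] (1->6, 2->8), giving [6, 8].

[6, 8]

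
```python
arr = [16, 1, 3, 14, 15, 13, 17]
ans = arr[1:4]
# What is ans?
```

arr has length 7. The slice arr[1:4] selects indices [1, 2, 3] (1->1, 2->3, 3->14), giving [1, 3, 14].

[1, 3, 14]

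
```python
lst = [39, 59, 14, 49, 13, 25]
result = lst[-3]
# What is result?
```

lst has length 6. Negative index -3 maps to positive index 6 + (-3) = 3. lst[3] = 49.

49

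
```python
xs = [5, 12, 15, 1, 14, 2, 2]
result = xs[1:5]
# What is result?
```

xs has length 7. The slice xs[1:5] selects indices [1, 2, 3, 4] (1->12, 2->15, 3->1, 4->14), giving [12, 15, 1, 14].

[12, 15, 1, 14]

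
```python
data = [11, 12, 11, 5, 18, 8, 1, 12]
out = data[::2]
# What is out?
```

data has length 8. The slice data[::2] selects indices [0, 2, 4, 6] (0->11, 2->11, 4->18, 6->1), giving [11, 11, 18, 1].

[11, 11, 18, 1]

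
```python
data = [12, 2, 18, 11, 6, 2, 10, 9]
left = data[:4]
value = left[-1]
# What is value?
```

data has length 8. The slice data[:4] selects indices [0, 1, 2, 3] (0->12, 1->2, 2->18, 3->11), giving [12, 2, 18, 11]. So left = [12, 2, 18, 11]. Then left[-1] = 11.

11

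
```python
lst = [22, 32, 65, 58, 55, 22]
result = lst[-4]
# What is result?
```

lst has length 6. Negative index -4 maps to positive index 6 + (-4) = 2. lst[2] = 65.

65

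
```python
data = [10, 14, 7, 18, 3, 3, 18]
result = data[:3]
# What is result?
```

data has length 7. The slice data[:3] selects indices [0, 1, 2] (0->10, 1->14, 2->7), giving [10, 14, 7].

[10, 14, 7]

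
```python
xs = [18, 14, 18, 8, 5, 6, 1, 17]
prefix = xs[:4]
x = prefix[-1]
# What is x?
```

xs has length 8. The slice xs[:4] selects indices [0, 1, 2, 3] (0->18, 1->14, 2->18, 3->8), giving [18, 14, 18, 8]. So prefix = [18, 14, 18, 8]. Then prefix[-1] = 8.

8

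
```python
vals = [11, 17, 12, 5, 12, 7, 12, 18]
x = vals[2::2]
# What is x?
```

vals has length 8. The slice vals[2::2] selects indices [2, 4, 6] (2->12, 4->12, 6->12), giving [12, 12, 12].

[12, 12, 12]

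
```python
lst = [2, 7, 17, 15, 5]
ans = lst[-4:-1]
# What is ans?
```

lst has length 5. The slice lst[-4:-1] selects indices [1, 2, 3] (1->7, 2->17, 3->15), giving [7, 17, 15].

[7, 17, 15]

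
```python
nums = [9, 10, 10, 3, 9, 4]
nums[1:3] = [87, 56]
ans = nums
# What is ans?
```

nums starts as [9, 10, 10, 3, 9, 4] (length 6). The slice nums[1:3] covers indices [1, 2] with values [10, 10]. Replacing that slice with [87, 56] (same length) produces [9, 87, 56, 3, 9, 4].

[9, 87, 56, 3, 9, 4]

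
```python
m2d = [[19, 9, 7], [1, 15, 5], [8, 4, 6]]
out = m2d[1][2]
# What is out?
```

m2d[1] = [1, 15, 5]. Taking column 2 of that row yields 5.

5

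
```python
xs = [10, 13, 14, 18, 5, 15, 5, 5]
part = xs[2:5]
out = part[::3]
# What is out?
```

xs has length 8. The slice xs[2:5] selects indices [2, 3, 4] (2->14, 3->18, 4->5), giving [14, 18, 5]. So part = [14, 18, 5]. part has length 3. The slice part[::3] selects indices [0] (0->14), giving [14].

[14]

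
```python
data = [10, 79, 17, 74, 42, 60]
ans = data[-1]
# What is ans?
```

data has length 6. Negative index -1 maps to positive index 6 + (-1) = 5. data[5] = 60.

60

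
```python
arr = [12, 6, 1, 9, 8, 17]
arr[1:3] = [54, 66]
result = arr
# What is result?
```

arr starts as [12, 6, 1, 9, 8, 17] (length 6). The slice arr[1:3] covers indices [1, 2] with values [6, 1]. Replacing that slice with [54, 66] (same length) produces [12, 54, 66, 9, 8, 17].

[12, 54, 66, 9, 8, 17]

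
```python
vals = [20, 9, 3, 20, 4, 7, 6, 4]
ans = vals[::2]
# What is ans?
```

vals has length 8. The slice vals[::2] selects indices [0, 2, 4, 6] (0->20, 2->3, 4->4, 6->6), giving [20, 3, 4, 6].

[20, 3, 4, 6]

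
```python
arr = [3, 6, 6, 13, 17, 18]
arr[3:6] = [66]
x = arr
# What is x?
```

arr starts as [3, 6, 6, 13, 17, 18] (length 6). The slice arr[3:6] covers indices [3, 4, 5] with values [13, 17, 18]. Replacing that slice with [66] (different length) produces [3, 6, 6, 66].

[3, 6, 6, 66]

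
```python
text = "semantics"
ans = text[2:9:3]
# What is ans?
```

text has length 9. The slice text[2:9:3] selects indices [2, 5, 8] (2->'m', 5->'t', 8->'s'), giving 'mts'.

'mts'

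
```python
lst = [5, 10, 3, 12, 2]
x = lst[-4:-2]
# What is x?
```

lst has length 5. The slice lst[-4:-2] selects indices [1, 2] (1->10, 2->3), giving [10, 3].

[10, 3]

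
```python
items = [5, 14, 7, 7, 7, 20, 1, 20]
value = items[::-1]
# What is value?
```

items has length 8. The slice items[::-1] selects indices [7, 6, 5, 4, 3, 2, 1, 0] (7->20, 6->1, 5->20, 4->7, 3->7, 2->7, 1->14, 0->5), giving [20, 1, 20, 7, 7, 7, 14, 5].

[20, 1, 20, 7, 7, 7, 14, 5]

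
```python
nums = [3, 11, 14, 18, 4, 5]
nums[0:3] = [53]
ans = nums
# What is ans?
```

nums starts as [3, 11, 14, 18, 4, 5] (length 6). The slice nums[0:3] covers indices [0, 1, 2] with values [3, 11, 14]. Replacing that slice with [53] (different length) produces [53, 18, 4, 5].

[53, 18, 4, 5]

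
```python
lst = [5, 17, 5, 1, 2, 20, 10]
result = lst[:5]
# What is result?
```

lst has length 7. The slice lst[:5] selects indices [0, 1, 2, 3, 4] (0->5, 1->17, 2->5, 3->1, 4->2), giving [5, 17, 5, 1, 2].

[5, 17, 5, 1, 2]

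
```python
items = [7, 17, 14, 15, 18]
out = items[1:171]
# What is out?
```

items has length 5. The slice items[1:171] selects indices [1, 2, 3, 4] (1->17, 2->14, 3->15, 4->18), giving [17, 14, 15, 18].

[17, 14, 15, 18]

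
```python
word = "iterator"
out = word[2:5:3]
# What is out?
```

word has length 8. The slice word[2:5:3] selects indices [2] (2->'e'), giving 'e'.

'e'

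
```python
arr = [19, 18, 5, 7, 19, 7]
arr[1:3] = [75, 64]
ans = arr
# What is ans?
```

arr starts as [19, 18, 5, 7, 19, 7] (length 6). The slice arr[1:3] covers indices [1, 2] with values [18, 5]. Replacing that slice with [75, 64] (same length) produces [19, 75, 64, 7, 19, 7].

[19, 75, 64, 7, 19, 7]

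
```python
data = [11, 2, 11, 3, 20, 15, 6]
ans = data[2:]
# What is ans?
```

data has length 7. The slice data[2:] selects indices [2, 3, 4, 5, 6] (2->11, 3->3, 4->20, 5->15, 6->6), giving [11, 3, 20, 15, 6].

[11, 3, 20, 15, 6]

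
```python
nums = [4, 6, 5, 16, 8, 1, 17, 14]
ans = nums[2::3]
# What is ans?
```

nums has length 8. The slice nums[2::3] selects indices [2, 5] (2->5, 5->1), giving [5, 1].

[5, 1]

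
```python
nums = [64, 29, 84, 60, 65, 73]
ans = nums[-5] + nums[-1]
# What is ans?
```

nums has length 6. Negative index -5 maps to positive index 6 + (-5) = 1. nums[1] = 29.
nums has length 6. Negative index -1 maps to positive index 6 + (-1) = 5. nums[5] = 73.
Sum: 29 + 73 = 102.

102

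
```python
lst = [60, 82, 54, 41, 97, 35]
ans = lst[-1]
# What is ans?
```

lst has length 6. Negative index -1 maps to positive index 6 + (-1) = 5. lst[5] = 35.

35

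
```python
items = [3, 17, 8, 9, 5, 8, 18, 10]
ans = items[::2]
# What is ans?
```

items has length 8. The slice items[::2] selects indices [0, 2, 4, 6] (0->3, 2->8, 4->5, 6->18), giving [3, 8, 5, 18].

[3, 8, 5, 18]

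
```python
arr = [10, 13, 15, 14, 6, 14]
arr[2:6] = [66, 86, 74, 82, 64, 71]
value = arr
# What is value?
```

arr starts as [10, 13, 15, 14, 6, 14] (length 6). The slice arr[2:6] covers indices [2, 3, 4, 5] with values [15, 14, 6, 14]. Replacing that slice with [66, 86, 74, 82, 64, 71] (different length) produces [10, 13, 66, 86, 74, 82, 64, 71].

[10, 13, 66, 86, 74, 82, 64, 71]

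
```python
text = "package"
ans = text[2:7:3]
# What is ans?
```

text has length 7. The slice text[2:7:3] selects indices [2, 5] (2->'c', 5->'g'), giving 'cg'.

'cg'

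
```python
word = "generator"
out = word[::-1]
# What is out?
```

word has length 9. The slice word[::-1] selects indices [8, 7, 6, 5, 4, 3, 2, 1, 0] (8->'r', 7->'o', 6->'t', 5->'a', 4->'r', 3->'e', 2->'n', 1->'e', 0->'g'), giving 'rotareneg'.

'rotareneg'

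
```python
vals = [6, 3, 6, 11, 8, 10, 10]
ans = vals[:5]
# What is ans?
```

vals has length 7. The slice vals[:5] selects indices [0, 1, 2, 3, 4] (0->6, 1->3, 2->6, 3->11, 4->8), giving [6, 3, 6, 11, 8].

[6, 3, 6, 11, 8]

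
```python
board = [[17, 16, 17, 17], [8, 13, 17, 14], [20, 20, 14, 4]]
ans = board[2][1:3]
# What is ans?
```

board[2] = [20, 20, 14, 4]. board[2] has length 4. The slice board[2][1:3] selects indices [1, 2] (1->20, 2->14), giving [20, 14].

[20, 14]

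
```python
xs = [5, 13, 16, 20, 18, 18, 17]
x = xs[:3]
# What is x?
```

xs has length 7. The slice xs[:3] selects indices [0, 1, 2] (0->5, 1->13, 2->16), giving [5, 13, 16].

[5, 13, 16]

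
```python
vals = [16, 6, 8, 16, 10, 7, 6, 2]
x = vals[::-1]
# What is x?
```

vals has length 8. The slice vals[::-1] selects indices [7, 6, 5, 4, 3, 2, 1, 0] (7->2, 6->6, 5->7, 4->10, 3->16, 2->8, 1->6, 0->16), giving [2, 6, 7, 10, 16, 8, 6, 16].

[2, 6, 7, 10, 16, 8, 6, 16]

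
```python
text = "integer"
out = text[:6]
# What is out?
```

text has length 7. The slice text[:6] selects indices [0, 1, 2, 3, 4, 5] (0->'i', 1->'n', 2->'t', 3->'e', 4->'g', 5->'e'), giving 'intege'.

'intege'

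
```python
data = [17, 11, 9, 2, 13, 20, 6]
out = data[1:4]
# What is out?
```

data has length 7. The slice data[1:4] selects indices [1, 2, 3] (1->11, 2->9, 3->2), giving [11, 9, 2].

[11, 9, 2]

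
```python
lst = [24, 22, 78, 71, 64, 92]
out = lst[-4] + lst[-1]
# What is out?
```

lst has length 6. Negative index -4 maps to positive index 6 + (-4) = 2. lst[2] = 78.
lst has length 6. Negative index -1 maps to positive index 6 + (-1) = 5. lst[5] = 92.
Sum: 78 + 92 = 170.

170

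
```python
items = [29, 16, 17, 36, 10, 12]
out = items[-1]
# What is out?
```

items has length 6. Negative index -1 maps to positive index 6 + (-1) = 5. items[5] = 12.

12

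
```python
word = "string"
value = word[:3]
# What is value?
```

word has length 6. The slice word[:3] selects indices [0, 1, 2] (0->'s', 1->'t', 2->'r'), giving 'str'.

'str'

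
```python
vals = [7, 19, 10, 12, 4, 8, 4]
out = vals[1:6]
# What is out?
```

vals has length 7. The slice vals[1:6] selects indices [1, 2, 3, 4, 5] (1->19, 2->10, 3->12, 4->4, 5->8), giving [19, 10, 12, 4, 8].

[19, 10, 12, 4, 8]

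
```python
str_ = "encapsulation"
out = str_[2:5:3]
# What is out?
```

str_ has length 13. The slice str_[2:5:3] selects indices [2] (2->'c'), giving 'c'.

'c'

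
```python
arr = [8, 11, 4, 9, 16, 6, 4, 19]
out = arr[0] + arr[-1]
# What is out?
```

arr has length 8. arr[0] = 8.
arr has length 8. Negative index -1 maps to positive index 8 + (-1) = 7. arr[7] = 19.
Sum: 8 + 19 = 27.

27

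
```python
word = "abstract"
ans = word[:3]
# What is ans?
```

word has length 8. The slice word[:3] selects indices [0, 1, 2] (0->'a', 1->'b', 2->'s'), giving 'abs'.

'abs'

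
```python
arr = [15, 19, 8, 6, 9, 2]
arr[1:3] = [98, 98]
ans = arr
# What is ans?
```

arr starts as [15, 19, 8, 6, 9, 2] (length 6). The slice arr[1:3] covers indices [1, 2] with values [19, 8]. Replacing that slice with [98, 98] (same length) produces [15, 98, 98, 6, 9, 2].

[15, 98, 98, 6, 9, 2]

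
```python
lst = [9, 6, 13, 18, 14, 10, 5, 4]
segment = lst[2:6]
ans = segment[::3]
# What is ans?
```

lst has length 8. The slice lst[2:6] selects indices [2, 3, 4, 5] (2->13, 3->18, 4->14, 5->10), giving [13, 18, 14, 10]. So segment = [13, 18, 14, 10]. segment has length 4. The slice segment[::3] selects indices [0, 3] (0->13, 3->10), giving [13, 10].

[13, 10]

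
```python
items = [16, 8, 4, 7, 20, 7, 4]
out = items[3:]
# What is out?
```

items has length 7. The slice items[3:] selects indices [3, 4, 5, 6] (3->7, 4->20, 5->7, 6->4), giving [7, 20, 7, 4].

[7, 20, 7, 4]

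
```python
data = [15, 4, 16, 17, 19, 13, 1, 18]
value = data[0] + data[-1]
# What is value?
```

data has length 8. data[0] = 15.
data has length 8. Negative index -1 maps to positive index 8 + (-1) = 7. data[7] = 18.
Sum: 15 + 18 = 33.

33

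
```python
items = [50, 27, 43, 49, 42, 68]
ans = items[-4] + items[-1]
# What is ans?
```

items has length 6. Negative index -4 maps to positive index 6 + (-4) = 2. items[2] = 43.
items has length 6. Negative index -1 maps to positive index 6 + (-1) = 5. items[5] = 68.
Sum: 43 + 68 = 111.

111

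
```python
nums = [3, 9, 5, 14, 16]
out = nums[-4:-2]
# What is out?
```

nums has length 5. The slice nums[-4:-2] selects indices [1, 2] (1->9, 2->5), giving [9, 5].

[9, 5]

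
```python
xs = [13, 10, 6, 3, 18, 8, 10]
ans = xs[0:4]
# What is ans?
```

xs has length 7. The slice xs[0:4] selects indices [0, 1, 2, 3] (0->13, 1->10, 2->6, 3->3), giving [13, 10, 6, 3].

[13, 10, 6, 3]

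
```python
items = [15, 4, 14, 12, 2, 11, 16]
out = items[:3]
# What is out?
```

items has length 7. The slice items[:3] selects indices [0, 1, 2] (0->15, 1->4, 2->14), giving [15, 4, 14].

[15, 4, 14]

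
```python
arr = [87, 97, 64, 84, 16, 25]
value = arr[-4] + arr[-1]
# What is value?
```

arr has length 6. Negative index -4 maps to positive index 6 + (-4) = 2. arr[2] = 64.
arr has length 6. Negative index -1 maps to positive index 6 + (-1) = 5. arr[5] = 25.
Sum: 64 + 25 = 89.

89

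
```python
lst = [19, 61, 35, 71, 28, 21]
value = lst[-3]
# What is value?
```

lst has length 6. Negative index -3 maps to positive index 6 + (-3) = 3. lst[3] = 71.

71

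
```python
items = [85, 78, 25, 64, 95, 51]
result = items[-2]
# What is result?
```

items has length 6. Negative index -2 maps to positive index 6 + (-2) = 4. items[4] = 95.

95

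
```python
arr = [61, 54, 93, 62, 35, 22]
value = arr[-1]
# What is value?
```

arr has length 6. Negative index -1 maps to positive index 6 + (-1) = 5. arr[5] = 22.

22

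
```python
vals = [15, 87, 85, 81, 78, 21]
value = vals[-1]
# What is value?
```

vals has length 6. Negative index -1 maps to positive index 6 + (-1) = 5. vals[5] = 21.

21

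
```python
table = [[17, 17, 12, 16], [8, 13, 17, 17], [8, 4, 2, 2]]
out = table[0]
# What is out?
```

table has 3 rows. Row 0 is [17, 17, 12, 16].

[17, 17, 12, 16]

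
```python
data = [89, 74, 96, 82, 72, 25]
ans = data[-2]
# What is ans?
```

data has length 6. Negative index -2 maps to positive index 6 + (-2) = 4. data[4] = 72.

72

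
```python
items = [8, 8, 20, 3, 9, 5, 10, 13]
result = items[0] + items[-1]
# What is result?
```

items has length 8. items[0] = 8.
items has length 8. Negative index -1 maps to positive index 8 + (-1) = 7. items[7] = 13.
Sum: 8 + 13 = 21.

21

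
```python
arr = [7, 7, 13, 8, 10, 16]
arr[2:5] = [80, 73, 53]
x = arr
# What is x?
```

arr starts as [7, 7, 13, 8, 10, 16] (length 6). The slice arr[2:5] covers indices [2, 3, 4] with values [13, 8, 10]. Replacing that slice with [80, 73, 53] (same length) produces [7, 7, 80, 73, 53, 16].

[7, 7, 80, 73, 53, 16]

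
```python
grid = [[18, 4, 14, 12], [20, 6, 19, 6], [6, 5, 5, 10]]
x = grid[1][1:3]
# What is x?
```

grid[1] = [20, 6, 19, 6]. grid[1] has length 4. The slice grid[1][1:3] selects indices [1, 2] (1->6, 2->19), giving [6, 19].

[6, 19]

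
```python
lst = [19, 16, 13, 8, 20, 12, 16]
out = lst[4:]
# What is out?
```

lst has length 7. The slice lst[4:] selects indices [4, 5, 6] (4->20, 5->12, 6->16), giving [20, 12, 16].

[20, 12, 16]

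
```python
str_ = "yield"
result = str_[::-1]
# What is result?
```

str_ has length 5. The slice str_[::-1] selects indices [4, 3, 2, 1, 0] (4->'d', 3->'l', 2->'e', 1->'i', 0->'y'), giving 'dleiy'.

'dleiy'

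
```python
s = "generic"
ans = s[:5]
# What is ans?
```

s has length 7. The slice s[:5] selects indices [0, 1, 2, 3, 4] (0->'g', 1->'e', 2->'n', 3->'e', 4->'r'), giving 'gener'.

'gener'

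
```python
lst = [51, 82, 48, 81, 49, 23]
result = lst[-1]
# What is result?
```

lst has length 6. Negative index -1 maps to positive index 6 + (-1) = 5. lst[5] = 23.

23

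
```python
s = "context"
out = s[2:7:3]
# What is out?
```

s has length 7. The slice s[2:7:3] selects indices [2, 5] (2->'n', 5->'x'), giving 'nx'.

'nx'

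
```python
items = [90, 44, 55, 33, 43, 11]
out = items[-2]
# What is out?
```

items has length 6. Negative index -2 maps to positive index 6 + (-2) = 4. items[4] = 43.

43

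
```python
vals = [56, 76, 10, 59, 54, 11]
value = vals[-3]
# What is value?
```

vals has length 6. Negative index -3 maps to positive index 6 + (-3) = 3. vals[3] = 59.

59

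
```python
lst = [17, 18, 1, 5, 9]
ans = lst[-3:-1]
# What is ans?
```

lst has length 5. The slice lst[-3:-1] selects indices [2, 3] (2->1, 3->5), giving [1, 5].

[1, 5]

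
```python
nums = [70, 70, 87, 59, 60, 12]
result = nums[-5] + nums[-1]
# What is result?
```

nums has length 6. Negative index -5 maps to positive index 6 + (-5) = 1. nums[1] = 70.
nums has length 6. Negative index -1 maps to positive index 6 + (-1) = 5. nums[5] = 12.
Sum: 70 + 12 = 82.

82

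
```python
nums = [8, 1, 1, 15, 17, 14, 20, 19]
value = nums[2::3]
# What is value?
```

nums has length 8. The slice nums[2::3] selects indices [2, 5] (2->1, 5->14), giving [1, 14].

[1, 14]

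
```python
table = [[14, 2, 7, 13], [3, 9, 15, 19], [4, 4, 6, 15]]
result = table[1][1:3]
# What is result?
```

table[1] = [3, 9, 15, 19]. table[1] has length 4. The slice table[1][1:3] selects indices [1, 2] (1->9, 2->15), giving [9, 15].

[9, 15]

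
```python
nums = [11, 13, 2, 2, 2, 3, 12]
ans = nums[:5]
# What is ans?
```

nums has length 7. The slice nums[:5] selects indices [0, 1, 2, 3, 4] (0->11, 1->13, 2->2, 3->2, 4->2), giving [11, 13, 2, 2, 2].

[11, 13, 2, 2, 2]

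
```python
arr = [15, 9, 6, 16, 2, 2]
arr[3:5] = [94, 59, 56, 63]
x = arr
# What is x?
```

arr starts as [15, 9, 6, 16, 2, 2] (length 6). The slice arr[3:5] covers indices [3, 4] with values [16, 2]. Replacing that slice with [94, 59, 56, 63] (different length) produces [15, 9, 6, 94, 59, 56, 63, 2].

[15, 9, 6, 94, 59, 56, 63, 2]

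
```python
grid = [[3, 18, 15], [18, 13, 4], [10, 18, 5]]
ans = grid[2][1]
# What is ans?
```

grid[2] = [10, 18, 5]. Taking column 1 of that row yields 18.

18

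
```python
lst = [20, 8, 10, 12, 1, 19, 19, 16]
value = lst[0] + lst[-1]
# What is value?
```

lst has length 8. lst[0] = 20.
lst has length 8. Negative index -1 maps to positive index 8 + (-1) = 7. lst[7] = 16.
Sum: 20 + 16 = 36.

36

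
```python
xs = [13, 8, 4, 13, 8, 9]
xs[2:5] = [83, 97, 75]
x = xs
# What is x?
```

xs starts as [13, 8, 4, 13, 8, 9] (length 6). The slice xs[2:5] covers indices [2, 3, 4] with values [4, 13, 8]. Replacing that slice with [83, 97, 75] (same length) produces [13, 8, 83, 97, 75, 9].

[13, 8, 83, 97, 75, 9]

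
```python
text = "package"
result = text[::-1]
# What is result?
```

text has length 7. The slice text[::-1] selects indices [6, 5, 4, 3, 2, 1, 0] (6->'e', 5->'g', 4->'a', 3->'k', 2->'c', 1->'a', 0->'p'), giving 'egakcap'.

'egakcap'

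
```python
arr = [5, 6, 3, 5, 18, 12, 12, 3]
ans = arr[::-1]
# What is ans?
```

arr has length 8. The slice arr[::-1] selects indices [7, 6, 5, 4, 3, 2, 1, 0] (7->3, 6->12, 5->12, 4->18, 3->5, 2->3, 1->6, 0->5), giving [3, 12, 12, 18, 5, 3, 6, 5].

[3, 12, 12, 18, 5, 3, 6, 5]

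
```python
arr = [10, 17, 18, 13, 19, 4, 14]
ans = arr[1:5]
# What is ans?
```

arr has length 7. The slice arr[1:5] selects indices [1, 2, 3, 4] (1->17, 2->18, 3->13, 4->19), giving [17, 18, 13, 19].

[17, 18, 13, 19]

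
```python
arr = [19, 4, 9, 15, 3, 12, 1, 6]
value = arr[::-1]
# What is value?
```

arr has length 8. The slice arr[::-1] selects indices [7, 6, 5, 4, 3, 2, 1, 0] (7->6, 6->1, 5->12, 4->3, 3->15, 2->9, 1->4, 0->19), giving [6, 1, 12, 3, 15, 9, 4, 19].

[6, 1, 12, 3, 15, 9, 4, 19]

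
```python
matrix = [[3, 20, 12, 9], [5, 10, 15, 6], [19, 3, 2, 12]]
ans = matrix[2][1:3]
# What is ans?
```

matrix[2] = [19, 3, 2, 12]. matrix[2] has length 4. The slice matrix[2][1:3] selects indices [1, 2] (1->3, 2->2), giving [3, 2].

[3, 2]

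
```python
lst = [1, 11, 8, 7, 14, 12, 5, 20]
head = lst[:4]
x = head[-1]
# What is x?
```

lst has length 8. The slice lst[:4] selects indices [0, 1, 2, 3] (0->1, 1->11, 2->8, 3->7), giving [1, 11, 8, 7]. So head = [1, 11, 8, 7]. Then head[-1] = 7.

7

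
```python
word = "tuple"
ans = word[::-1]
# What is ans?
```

word has length 5. The slice word[::-1] selects indices [4, 3, 2, 1, 0] (4->'e', 3->'l', 2->'p', 1->'u', 0->'t'), giving 'elput'.

'elput'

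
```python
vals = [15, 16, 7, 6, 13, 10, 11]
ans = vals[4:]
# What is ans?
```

vals has length 7. The slice vals[4:] selects indices [4, 5, 6] (4->13, 5->10, 6->11), giving [13, 10, 11].

[13, 10, 11]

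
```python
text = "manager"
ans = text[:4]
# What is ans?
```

text has length 7. The slice text[:4] selects indices [0, 1, 2, 3] (0->'m', 1->'a', 2->'n', 3->'a'), giving 'mana'.

'mana'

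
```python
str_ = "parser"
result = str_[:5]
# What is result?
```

str_ has length 6. The slice str_[:5] selects indices [0, 1, 2, 3, 4] (0->'p', 1->'a', 2->'r', 3->'s', 4->'e'), giving 'parse'.

'parse'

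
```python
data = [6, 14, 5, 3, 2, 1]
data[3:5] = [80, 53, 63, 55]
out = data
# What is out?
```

data starts as [6, 14, 5, 3, 2, 1] (length 6). The slice data[3:5] covers indices [3, 4] with values [3, 2]. Replacing that slice with [80, 53, 63, 55] (different length) produces [6, 14, 5, 80, 53, 63, 55, 1].

[6, 14, 5, 80, 53, 63, 55, 1]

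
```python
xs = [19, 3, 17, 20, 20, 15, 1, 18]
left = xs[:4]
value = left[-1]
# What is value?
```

xs has length 8. The slice xs[:4] selects indices [0, 1, 2, 3] (0->19, 1->3, 2->17, 3->20), giving [19, 3, 17, 20]. So left = [19, 3, 17, 20]. Then left[-1] = 20.

20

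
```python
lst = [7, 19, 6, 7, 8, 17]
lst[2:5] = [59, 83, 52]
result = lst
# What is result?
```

lst starts as [7, 19, 6, 7, 8, 17] (length 6). The slice lst[2:5] covers indices [2, 3, 4] with values [6, 7, 8]. Replacing that slice with [59, 83, 52] (same length) produces [7, 19, 59, 83, 52, 17].

[7, 19, 59, 83, 52, 17]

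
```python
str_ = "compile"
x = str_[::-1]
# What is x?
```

str_ has length 7. The slice str_[::-1] selects indices [6, 5, 4, 3, 2, 1, 0] (6->'e', 5->'l', 4->'i', 3->'p', 2->'m', 1->'o', 0->'c'), giving 'elipmoc'.

'elipmoc'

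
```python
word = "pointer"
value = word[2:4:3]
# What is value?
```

word has length 7. The slice word[2:4:3] selects indices [2] (2->'i'), giving 'i'.

'i'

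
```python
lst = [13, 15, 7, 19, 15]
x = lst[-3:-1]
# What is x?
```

lst has length 5. The slice lst[-3:-1] selects indices [2, 3] (2->7, 3->19), giving [7, 19].

[7, 19]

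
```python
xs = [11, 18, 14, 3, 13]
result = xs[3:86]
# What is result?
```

xs has length 5. The slice xs[3:86] selects indices [3, 4] (3->3, 4->13), giving [3, 13].

[3, 13]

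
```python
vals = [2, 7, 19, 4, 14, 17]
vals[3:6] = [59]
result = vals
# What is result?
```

vals starts as [2, 7, 19, 4, 14, 17] (length 6). The slice vals[3:6] covers indices [3, 4, 5] with values [4, 14, 17]. Replacing that slice with [59] (different length) produces [2, 7, 19, 59].

[2, 7, 19, 59]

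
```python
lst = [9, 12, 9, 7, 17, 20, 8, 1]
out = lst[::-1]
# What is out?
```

lst has length 8. The slice lst[::-1] selects indices [7, 6, 5, 4, 3, 2, 1, 0] (7->1, 6->8, 5->20, 4->17, 3->7, 2->9, 1->12, 0->9), giving [1, 8, 20, 17, 7, 9, 12, 9].

[1, 8, 20, 17, 7, 9, 12, 9]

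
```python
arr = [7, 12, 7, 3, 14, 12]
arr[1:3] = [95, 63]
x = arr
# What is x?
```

arr starts as [7, 12, 7, 3, 14, 12] (length 6). The slice arr[1:3] covers indices [1, 2] with values [12, 7]. Replacing that slice with [95, 63] (same length) produces [7, 95, 63, 3, 14, 12].

[7, 95, 63, 3, 14, 12]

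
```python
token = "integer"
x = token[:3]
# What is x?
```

token has length 7. The slice token[:3] selects indices [0, 1, 2] (0->'i', 1->'n', 2->'t'), giving 'int'.

'int'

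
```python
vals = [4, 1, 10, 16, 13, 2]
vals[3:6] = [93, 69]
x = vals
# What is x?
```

vals starts as [4, 1, 10, 16, 13, 2] (length 6). The slice vals[3:6] covers indices [3, 4, 5] with values [16, 13, 2]. Replacing that slice with [93, 69] (different length) produces [4, 1, 10, 93, 69].

[4, 1, 10, 93, 69]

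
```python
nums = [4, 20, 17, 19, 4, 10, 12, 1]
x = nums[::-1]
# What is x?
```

nums has length 8. The slice nums[::-1] selects indices [7, 6, 5, 4, 3, 2, 1, 0] (7->1, 6->12, 5->10, 4->4, 3->19, 2->17, 1->20, 0->4), giving [1, 12, 10, 4, 19, 17, 20, 4].

[1, 12, 10, 4, 19, 17, 20, 4]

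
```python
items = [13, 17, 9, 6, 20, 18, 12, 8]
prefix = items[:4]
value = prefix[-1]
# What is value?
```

items has length 8. The slice items[:4] selects indices [0, 1, 2, 3] (0->13, 1->17, 2->9, 3->6), giving [13, 17, 9, 6]. So prefix = [13, 17, 9, 6]. Then prefix[-1] = 6.

6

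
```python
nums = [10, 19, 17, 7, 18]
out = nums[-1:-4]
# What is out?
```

nums has length 5. The slice nums[-1:-4] resolves to an empty index range, so the result is [].

[]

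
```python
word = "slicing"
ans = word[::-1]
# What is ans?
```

word has length 7. The slice word[::-1] selects indices [6, 5, 4, 3, 2, 1, 0] (6->'g', 5->'n', 4->'i', 3->'c', 2->'i', 1->'l', 0->'s'), giving 'gnicils'.

'gnicils'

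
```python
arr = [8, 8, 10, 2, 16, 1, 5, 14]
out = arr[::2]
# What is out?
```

arr has length 8. The slice arr[::2] selects indices [0, 2, 4, 6] (0->8, 2->10, 4->16, 6->5), giving [8, 10, 16, 5].

[8, 10, 16, 5]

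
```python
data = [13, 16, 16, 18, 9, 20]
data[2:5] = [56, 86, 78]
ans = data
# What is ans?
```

data starts as [13, 16, 16, 18, 9, 20] (length 6). The slice data[2:5] covers indices [2, 3, 4] with values [16, 18, 9]. Replacing that slice with [56, 86, 78] (same length) produces [13, 16, 56, 86, 78, 20].

[13, 16, 56, 86, 78, 20]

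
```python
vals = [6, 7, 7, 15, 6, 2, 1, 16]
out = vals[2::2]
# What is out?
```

vals has length 8. The slice vals[2::2] selects indices [2, 4, 6] (2->7, 4->6, 6->1), giving [7, 6, 1].

[7, 6, 1]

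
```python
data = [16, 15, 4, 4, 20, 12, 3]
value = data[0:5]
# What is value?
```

data has length 7. The slice data[0:5] selects indices [0, 1, 2, 3, 4] (0->16, 1->15, 2->4, 3->4, 4->20), giving [16, 15, 4, 4, 20].

[16, 15, 4, 4, 20]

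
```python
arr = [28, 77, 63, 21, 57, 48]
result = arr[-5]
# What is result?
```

arr has length 6. Negative index -5 maps to positive index 6 + (-5) = 1. arr[1] = 77.

77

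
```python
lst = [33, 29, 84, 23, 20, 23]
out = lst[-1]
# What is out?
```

lst has length 6. Negative index -1 maps to positive index 6 + (-1) = 5. lst[5] = 23.

23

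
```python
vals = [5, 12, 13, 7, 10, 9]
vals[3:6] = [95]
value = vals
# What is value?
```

vals starts as [5, 12, 13, 7, 10, 9] (length 6). The slice vals[3:6] covers indices [3, 4, 5] with values [7, 10, 9]. Replacing that slice with [95] (different length) produces [5, 12, 13, 95].

[5, 12, 13, 95]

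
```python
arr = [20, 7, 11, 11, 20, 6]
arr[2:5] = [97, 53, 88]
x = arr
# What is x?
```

arr starts as [20, 7, 11, 11, 20, 6] (length 6). The slice arr[2:5] covers indices [2, 3, 4] with values [11, 11, 20]. Replacing that slice with [97, 53, 88] (same length) produces [20, 7, 97, 53, 88, 6].

[20, 7, 97, 53, 88, 6]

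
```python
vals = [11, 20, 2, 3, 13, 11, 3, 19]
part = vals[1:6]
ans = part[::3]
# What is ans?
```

vals has length 8. The slice vals[1:6] selects indices [1, 2, 3, 4, 5] (1->20, 2->2, 3->3, 4->13, 5->11), giving [20, 2, 3, 13, 11]. So part = [20, 2, 3, 13, 11]. part has length 5. The slice part[::3] selects indices [0, 3] (0->20, 3->13), giving [20, 13].

[20, 13]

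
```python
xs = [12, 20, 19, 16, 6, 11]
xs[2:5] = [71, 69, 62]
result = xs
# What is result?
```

xs starts as [12, 20, 19, 16, 6, 11] (length 6). The slice xs[2:5] covers indices [2, 3, 4] with values [19, 16, 6]. Replacing that slice with [71, 69, 62] (same length) produces [12, 20, 71, 69, 62, 11].

[12, 20, 71, 69, 62, 11]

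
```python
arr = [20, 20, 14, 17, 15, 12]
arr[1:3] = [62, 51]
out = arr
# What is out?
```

arr starts as [20, 20, 14, 17, 15, 12] (length 6). The slice arr[1:3] covers indices [1, 2] with values [20, 14]. Replacing that slice with [62, 51] (same length) produces [20, 62, 51, 17, 15, 12].

[20, 62, 51, 17, 15, 12]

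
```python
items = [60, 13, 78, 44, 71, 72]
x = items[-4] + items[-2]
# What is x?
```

items has length 6. Negative index -4 maps to positive index 6 + (-4) = 2. items[2] = 78.
items has length 6. Negative index -2 maps to positive index 6 + (-2) = 4. items[4] = 71.
Sum: 78 + 71 = 149.

149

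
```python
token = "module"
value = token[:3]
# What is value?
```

token has length 6. The slice token[:3] selects indices [0, 1, 2] (0->'m', 1->'o', 2->'d'), giving 'mod'.

'mod'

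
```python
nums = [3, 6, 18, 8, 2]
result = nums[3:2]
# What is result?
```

nums has length 5. The slice nums[3:2] resolves to an empty index range, so the result is [].

[]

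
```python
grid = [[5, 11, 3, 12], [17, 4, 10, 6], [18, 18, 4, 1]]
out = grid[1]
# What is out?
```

grid has 3 rows. Row 1 is [17, 4, 10, 6].

[17, 4, 10, 6]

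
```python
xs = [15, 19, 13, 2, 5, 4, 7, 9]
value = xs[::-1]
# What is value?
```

xs has length 8. The slice xs[::-1] selects indices [7, 6, 5, 4, 3, 2, 1, 0] (7->9, 6->7, 5->4, 4->5, 3->2, 2->13, 1->19, 0->15), giving [9, 7, 4, 5, 2, 13, 19, 15].

[9, 7, 4, 5, 2, 13, 19, 15]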